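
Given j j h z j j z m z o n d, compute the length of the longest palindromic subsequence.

One longest palindromic subsequence is jjzjj (positions 1,2,4,5,6); it reads the same forward and backward, and the interval DP gives dp[1][12] = 5.

5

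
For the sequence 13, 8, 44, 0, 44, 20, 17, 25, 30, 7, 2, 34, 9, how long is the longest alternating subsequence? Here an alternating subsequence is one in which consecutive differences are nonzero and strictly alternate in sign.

Track the best alternating length ending on an up-step vs a down-step at each position: up/down = 1/1, 1/2, 3/1, 1/4, 5/1, 5/6, 5/6, 7/6, 7/6, 5/8, 5/8, 9/6, 9/10.
The maximum over both is 10; one such subsequence is 13, 8, 44, 0, 44, 20, 25, 7, 34, 9.

10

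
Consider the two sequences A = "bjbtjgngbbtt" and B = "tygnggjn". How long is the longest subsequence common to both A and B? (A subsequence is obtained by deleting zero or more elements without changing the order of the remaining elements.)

4

A longest common subsequence is tgng (length 4); the LCS DP confirms no longer common subsequence exists.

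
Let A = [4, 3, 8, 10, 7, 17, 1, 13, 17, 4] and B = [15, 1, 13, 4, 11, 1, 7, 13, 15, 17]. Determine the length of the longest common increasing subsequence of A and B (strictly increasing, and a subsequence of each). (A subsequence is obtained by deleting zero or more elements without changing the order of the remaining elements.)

For each value that appears in both, track the longest common increasing run ending there.
The best achievable length is 4; one witness is 4, 7, 13, 17 (A-positions 1,5,8,9, B-positions 4,7,8,10).

4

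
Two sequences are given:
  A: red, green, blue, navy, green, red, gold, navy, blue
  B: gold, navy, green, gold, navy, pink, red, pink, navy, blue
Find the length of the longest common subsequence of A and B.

A longest common subsequence is green, navy, red, navy, blue (length 5); the LCS DP confirms no longer common subsequence exists.

5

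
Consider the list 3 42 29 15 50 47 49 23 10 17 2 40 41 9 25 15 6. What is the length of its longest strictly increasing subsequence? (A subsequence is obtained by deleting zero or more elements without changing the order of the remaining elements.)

One longest increasing subsequence is 3, 15, 23, 40, 41 (positions 1,4,8,12,13), of length 5; no longer one exists.

5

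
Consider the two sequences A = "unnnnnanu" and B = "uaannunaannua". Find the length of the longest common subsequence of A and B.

7

Backtracking the LCS table gives one alignment: u (A1,B1) → n (A2,B4) → n (A3,B5) → n (A4,B7) → n (A5,B10) → n (A6,B11) → a (A7,B13).
So the longest common subsequence has length 7.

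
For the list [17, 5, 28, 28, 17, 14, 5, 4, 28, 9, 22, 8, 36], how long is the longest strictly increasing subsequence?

One longest increasing subsequence is 5, 17, 28, 36 (positions 2,5,9,13), of length 4; no longer one exists.

4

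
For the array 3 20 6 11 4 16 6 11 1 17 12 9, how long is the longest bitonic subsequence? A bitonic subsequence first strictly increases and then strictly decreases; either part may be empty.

7

One longest bitonic subsequence is 3, 6, 11, 16, 17, 12, 9 (positions 1,3,4,6,10,11,12): it rises to 17 then falls. Length 7 is optimal.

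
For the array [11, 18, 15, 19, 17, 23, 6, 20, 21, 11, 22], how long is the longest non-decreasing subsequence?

6

Let dp[i] be the longest non-decreasing subsequence ending at position i. Then dp = [1, 2, 2, 3, 3, 4, 1, 4, 5, 2, 6].
The maximum is 6; one witness is 11, 18, 19, 20, 21, 22 at positions 1,2,4,8,9,11.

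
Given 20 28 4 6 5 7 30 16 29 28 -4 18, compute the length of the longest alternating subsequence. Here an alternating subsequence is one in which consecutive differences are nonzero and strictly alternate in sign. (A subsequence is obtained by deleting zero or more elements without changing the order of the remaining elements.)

10

Track the best alternating length ending on an up-step vs a down-step at each position: up/down = 1/1, 2/1, 1/3, 4/3, 4/5, 6/3, 6/1, 6/7, 8/7, 8/9, 1/9, 10/9.
The maximum over both is 10; one such subsequence is 20, 28, 4, 6, 5, 30, 16, 29, -4, 18.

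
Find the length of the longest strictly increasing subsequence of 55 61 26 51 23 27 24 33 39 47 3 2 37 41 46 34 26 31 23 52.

7

Scanning left to right, the best length ending at each element is: 55→1, 61→2, 26→1, 51→2, 23→1, 27→2, 24→2, 33→3, 39→4, 47→5, 3→1, 2→1, 37→4, 41→5, 46→6, 34→4, 26→3, 31→4, 23→2, 52→7.
So the longest increasing subsequence has length 7, e.g. 26, 27, 33, 39, 41, 46, 52.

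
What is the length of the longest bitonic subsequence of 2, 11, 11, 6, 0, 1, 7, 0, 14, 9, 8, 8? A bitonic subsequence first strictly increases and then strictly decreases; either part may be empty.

6

Let inc[i] be the LIS ending at i and dec[i] the longest strictly decreasing subsequence starting at i. inc = [1, 2, 2, 2, 1, 2, 3, 1, 4, 4, 4, 4], dec = [3, 4, 4, 3, 1, 2, 2, 1, 3, 2, 1, 1].
max_i inc[i]+dec[i]−1 = 6, with one witness 2, 6, 7, 14, 9, 8.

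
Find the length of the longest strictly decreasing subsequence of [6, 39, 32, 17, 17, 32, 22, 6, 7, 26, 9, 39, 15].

One longest decreasing subsequence is 39, 32, 17, 6 (positions 2,3,4,8), of length 4; no longer one exists.

4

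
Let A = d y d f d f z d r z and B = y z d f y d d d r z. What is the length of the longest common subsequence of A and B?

Backtracking the LCS table gives one alignment: d (A1,B3) → y (A2,B5) → d (A3,B6) → d (A5,B7) → d (A8,B8) → r (A9,B9) → z (A10,B10).
So the longest common subsequence has length 7.

7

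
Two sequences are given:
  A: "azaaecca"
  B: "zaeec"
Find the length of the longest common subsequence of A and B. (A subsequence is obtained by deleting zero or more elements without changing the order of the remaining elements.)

Backtracking the LCS table gives one alignment: z (A2,B1) → a (A3,B2) → e (A5,B4) → c (A7,B5).
So the longest common subsequence has length 4.

4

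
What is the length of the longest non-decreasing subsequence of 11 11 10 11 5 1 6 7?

Let dp[i] be the longest non-decreasing subsequence ending at position i. Then dp = [1, 2, 1, 3, 1, 1, 2, 3].
The maximum is 3; one witness is 11, 11, 11 at positions 1,2,4.

3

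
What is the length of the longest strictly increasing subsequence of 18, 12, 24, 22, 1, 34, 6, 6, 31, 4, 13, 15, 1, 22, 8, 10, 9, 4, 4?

Scanning left to right, the best length ending at each element is: 18→1, 12→1, 24→2, 22→2, 1→1, 34→3, 6→2, 6→2, 31→3, 4→2, 13→3, 15→4, 1→1, 22→5, 8→3, 10→4, 9→4, 4→2, 4→2.
So the longest increasing subsequence has length 5, e.g. 1, 6, 13, 15, 22.

5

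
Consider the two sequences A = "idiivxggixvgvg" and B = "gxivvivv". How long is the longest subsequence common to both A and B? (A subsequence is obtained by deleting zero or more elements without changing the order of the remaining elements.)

Backtracking the LCS table gives one alignment: i (A1,B3) → v (A5,B5) → i (A9,B6) → v (A11,B7) → v (A13,B8).
So the longest common subsequence has length 5.

5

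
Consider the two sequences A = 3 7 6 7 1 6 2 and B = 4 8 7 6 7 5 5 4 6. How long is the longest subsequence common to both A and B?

4

A longest common subsequence is 7, 6, 7, 6 (length 4); the LCS DP confirms no longer common subsequence exists.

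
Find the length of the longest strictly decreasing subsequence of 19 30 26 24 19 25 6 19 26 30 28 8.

Let dp[i] be the longest decreasing subsequence ending at position i. Then dp = [1, 1, 2, 3, 4, 3, 5, 4, 2, 1, 2, 5].
The maximum is 5; one witness is 30, 26, 24, 19, 6 at positions 2,3,4,5,7.

5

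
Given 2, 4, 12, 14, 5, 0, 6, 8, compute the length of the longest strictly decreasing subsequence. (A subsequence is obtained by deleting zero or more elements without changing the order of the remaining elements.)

Let dp[i] be the longest decreasing subsequence ending at position i. Then dp = [1, 1, 1, 1, 2, 3, 2, 2].
The maximum is 3; one witness is 12, 5, 0 at positions 3,5,6.

3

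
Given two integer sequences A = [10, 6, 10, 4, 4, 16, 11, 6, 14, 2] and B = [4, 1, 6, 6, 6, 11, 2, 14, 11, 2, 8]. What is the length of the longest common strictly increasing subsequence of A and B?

3

A longest common strictly increasing subsequence is 4, 6, 14 (length 3); it appears in order in both A and B, and no longer such subsequence exists.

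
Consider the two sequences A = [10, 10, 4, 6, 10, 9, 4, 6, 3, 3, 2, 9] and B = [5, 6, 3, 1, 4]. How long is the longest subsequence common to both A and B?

A longest common subsequence is 6, 4 (length 2); the LCS DP confirms no longer common subsequence exists.

2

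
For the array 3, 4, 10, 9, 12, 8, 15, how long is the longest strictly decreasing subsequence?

3

Let dp[i] be the longest decreasing subsequence ending at position i. Then dp = [1, 1, 1, 2, 1, 3, 1].
The maximum is 3; one witness is 10, 9, 8 at positions 3,4,6.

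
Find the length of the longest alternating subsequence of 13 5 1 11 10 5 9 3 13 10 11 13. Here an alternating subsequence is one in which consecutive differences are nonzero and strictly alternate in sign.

Track the best alternating length ending on an up-step vs a down-step at each position: up/down = 1/1, 1/2, 1/2, 3/2, 3/4, 3/4, 5/4, 3/6, 7/1, 7/8, 9/8, 9/1.
The maximum over both is 9; one such subsequence is 13, 5, 11, 5, 9, 3, 13, 10, 11.

9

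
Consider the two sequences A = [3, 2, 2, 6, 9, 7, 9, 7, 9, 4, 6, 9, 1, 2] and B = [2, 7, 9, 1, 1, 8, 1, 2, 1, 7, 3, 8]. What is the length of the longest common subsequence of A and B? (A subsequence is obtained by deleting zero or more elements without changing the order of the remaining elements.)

5

Backtracking the LCS table gives one alignment: 2 (A3,B1) → 7 (A6,B2) → 9 (A7,B3) → 1 (A13,B7) → 2 (A14,B8).
So the longest common subsequence has length 5.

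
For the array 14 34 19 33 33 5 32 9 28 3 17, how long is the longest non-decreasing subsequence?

4

Scanning left to right, the best length ending at each element is: 14→1, 34→2, 19→2, 33→3, 33→4, 5→1, 32→3, 9→2, 28→3, 3→1, 17→3.
So the longest non-decreasing subsequence has length 4, e.g. 14, 19, 33, 33.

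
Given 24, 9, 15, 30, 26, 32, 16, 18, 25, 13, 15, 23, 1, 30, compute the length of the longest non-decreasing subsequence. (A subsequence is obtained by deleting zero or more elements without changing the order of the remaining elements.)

6

One longest non-decreasing subsequence is 9, 15, 16, 18, 25, 30 (positions 2,3,7,8,9,14), of length 6; no longer one exists.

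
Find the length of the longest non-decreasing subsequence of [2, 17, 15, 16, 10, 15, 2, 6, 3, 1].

3

Let dp[i] be the longest non-decreasing subsequence ending at position i. Then dp = [1, 2, 2, 3, 2, 3, 2, 3, 3, 1].
The maximum is 3; one witness is 2, 15, 16 at positions 1,3,4.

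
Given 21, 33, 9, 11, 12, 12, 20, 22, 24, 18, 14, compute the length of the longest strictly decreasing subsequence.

Scanning left to right, the best length ending at each element is: 21→1, 33→1, 9→2, 11→2, 12→2, 12→2, 20→2, 22→2, 24→2, 18→3, 14→4.
So the longest decreasing subsequence has length 4, e.g. 21, 20, 18, 14.

4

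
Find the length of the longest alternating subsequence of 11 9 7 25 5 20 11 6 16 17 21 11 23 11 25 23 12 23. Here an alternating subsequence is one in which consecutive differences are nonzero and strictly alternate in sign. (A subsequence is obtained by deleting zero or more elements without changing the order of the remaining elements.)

13

A longest alternating subsequence is 11, 9, 25, 5, 20, 11, 16, 11, 23, 11, 25, 12, 23 (positions 1,2,4,5,6,7,9,12,13,14,15,17,18); its 12 consecutive differences strictly alternate in sign, and length 13 is optimal.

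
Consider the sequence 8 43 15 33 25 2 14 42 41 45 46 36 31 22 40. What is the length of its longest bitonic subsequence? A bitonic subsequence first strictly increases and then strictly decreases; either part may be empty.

Let inc[i] be the LIS ending at i and dec[i] the longest strictly decreasing subsequence starting at i. inc = [1, 2, 2, 3, 3, 1, 2, 4, 4, 5, 6, 4, 4, 3, 5], dec = [2, 6, 2, 3, 2, 1, 1, 5, 4, 4, 4, 3, 2, 1, 1].
max_i inc[i]+dec[i]−1 = 9, with one witness 8, 15, 33, 42, 45, 46, 36, 31, 22.

9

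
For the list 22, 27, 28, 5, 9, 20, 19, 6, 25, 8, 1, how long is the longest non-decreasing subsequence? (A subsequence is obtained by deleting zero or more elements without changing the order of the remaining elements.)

One longest non-decreasing subsequence is 5, 9, 20, 25 (positions 4,5,6,9), of length 4; no longer one exists.

4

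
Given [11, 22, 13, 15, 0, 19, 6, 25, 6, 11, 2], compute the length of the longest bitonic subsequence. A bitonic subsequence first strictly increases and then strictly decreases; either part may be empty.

One longest bitonic subsequence is 11, 13, 15, 19, 25, 11, 2 (positions 1,3,4,6,8,10,11): it rises to 25 then falls. Length 7 is optimal.

7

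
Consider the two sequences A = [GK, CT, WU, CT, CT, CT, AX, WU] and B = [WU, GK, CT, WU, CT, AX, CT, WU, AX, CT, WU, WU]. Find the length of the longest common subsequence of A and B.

A longest common subsequence is GK, CT, WU, CT, CT, CT, WU (length 7); the LCS DP confirms no longer common subsequence exists.

7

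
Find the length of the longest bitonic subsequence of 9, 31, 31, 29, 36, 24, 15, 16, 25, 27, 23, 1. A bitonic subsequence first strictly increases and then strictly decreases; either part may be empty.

One longest bitonic subsequence is 9, 15, 16, 25, 27, 23, 1 (positions 1,7,8,9,10,11,12): it rises to 27 then falls. Length 7 is optimal.

7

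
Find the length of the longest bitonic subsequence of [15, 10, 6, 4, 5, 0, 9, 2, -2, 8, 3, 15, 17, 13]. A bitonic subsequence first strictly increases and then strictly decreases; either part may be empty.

6

One longest bitonic subsequence is 15, 10, 6, 5, 2, -2 (positions 1,2,3,5,8,9): it rises to 15 then falls. Length 6 is optimal.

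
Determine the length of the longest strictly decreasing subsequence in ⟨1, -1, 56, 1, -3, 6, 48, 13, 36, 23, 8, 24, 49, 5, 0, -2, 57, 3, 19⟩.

One longest decreasing subsequence is 56, 48, 36, 23, 8, 5, 0, -2 (positions 3,7,9,10,11,14,15,16), of length 8; no longer one exists.

8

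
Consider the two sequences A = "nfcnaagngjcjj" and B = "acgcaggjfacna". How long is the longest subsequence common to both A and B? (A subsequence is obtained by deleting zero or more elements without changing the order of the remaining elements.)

6

A longest common subsequence is caggjc (length 6); the LCS DP confirms no longer common subsequence exists.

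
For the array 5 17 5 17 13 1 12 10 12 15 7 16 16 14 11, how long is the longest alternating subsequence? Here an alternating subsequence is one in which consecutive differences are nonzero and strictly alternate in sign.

A longest alternating subsequence is 5, 17, 5, 17, 1, 12, 10, 12, 7, 16, 14 (positions 1,2,3,4,6,7,8,9,11,12,14); its 10 consecutive differences strictly alternate in sign, and length 11 is optimal.

11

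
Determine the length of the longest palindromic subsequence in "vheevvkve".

5

Using dp[i][j] = 2 + dp[i+1][j−1] if the ends match, else max(dp[i+1][j], dp[i][j−1]):
dp[1][9] = 5. A witness is evkve at positions 3,5,7,8,9.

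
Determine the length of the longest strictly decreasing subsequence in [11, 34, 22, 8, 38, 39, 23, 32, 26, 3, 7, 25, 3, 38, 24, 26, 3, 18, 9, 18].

One longest decreasing subsequence is 34, 32, 26, 25, 24, 18, 9 (positions 2,8,9,12,15,18,19), of length 7; no longer one exists.

7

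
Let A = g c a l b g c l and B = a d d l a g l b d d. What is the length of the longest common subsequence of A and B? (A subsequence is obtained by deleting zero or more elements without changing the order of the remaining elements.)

A longest common subsequence is algl (length 4); the LCS DP confirms no longer common subsequence exists.

4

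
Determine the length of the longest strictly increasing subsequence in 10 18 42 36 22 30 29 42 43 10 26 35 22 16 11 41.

Scanning left to right, the best length ending at each element is: 10→1, 18→2, 42→3, 36→3, 22→3, 30→4, 29→4, 42→5, 43→6, 10→1, 26→4, 35→5, 22→3, 16→2, 11→2, 41→6.
So the longest increasing subsequence has length 6, e.g. 10, 18, 22, 30, 42, 43.

6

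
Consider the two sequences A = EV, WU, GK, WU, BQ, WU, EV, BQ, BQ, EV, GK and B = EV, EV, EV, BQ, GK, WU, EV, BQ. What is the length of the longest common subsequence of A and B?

5

A longest common subsequence is EV, GK, WU, EV, BQ (length 5); the LCS DP confirms no longer common subsequence exists.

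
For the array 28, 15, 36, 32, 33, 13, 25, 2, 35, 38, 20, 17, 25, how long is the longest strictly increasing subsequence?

Scanning left to right, the best length ending at each element is: 28→1, 15→1, 36→2, 32→2, 33→3, 13→1, 25→2, 2→1, 35→4, 38→5, 20→2, 17→2, 25→3.
So the longest increasing subsequence has length 5, e.g. 28, 32, 33, 35, 38.

5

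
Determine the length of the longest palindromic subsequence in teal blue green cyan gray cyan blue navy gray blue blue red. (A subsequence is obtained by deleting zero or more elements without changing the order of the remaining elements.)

5

One longest palindromic subsequence is blue blue gray blue blue (positions 2,7,9,10,11); it reads the same forward and backward, and the interval DP gives dp[1][12] = 5.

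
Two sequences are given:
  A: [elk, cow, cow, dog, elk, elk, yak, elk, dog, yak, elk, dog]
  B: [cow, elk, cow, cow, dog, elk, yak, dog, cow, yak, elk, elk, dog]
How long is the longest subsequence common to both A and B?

10

Backtracking the LCS table gives one alignment: elk (A1,B2) → cow (A2,B3) → cow (A3,B4) → dog (A4,B5) → elk (A6,B6) → yak (A7,B7) → dog (A9,B8) → yak (A10,B10) → elk (A11,B12) → dog (A12,B13).
So the longest common subsequence has length 10.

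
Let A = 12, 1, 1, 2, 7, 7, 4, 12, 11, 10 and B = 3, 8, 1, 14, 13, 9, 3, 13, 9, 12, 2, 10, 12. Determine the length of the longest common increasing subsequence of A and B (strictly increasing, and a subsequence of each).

A longest common strictly increasing subsequence is 1, 2, 10 (length 3); it appears in order in both A and B, and no longer such subsequence exists.

3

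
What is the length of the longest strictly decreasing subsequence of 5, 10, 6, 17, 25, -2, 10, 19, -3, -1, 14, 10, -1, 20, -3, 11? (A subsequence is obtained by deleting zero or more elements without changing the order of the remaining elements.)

Let dp[i] be the longest decreasing subsequence ending at position i. Then dp = [1, 1, 2, 1, 1, 3, 2, 2, 4, 3, 3, 4, 5, 2, 6, 4].
The maximum is 6; one witness is 25, 19, 14, 10, -1, -3 at positions 5,8,11,12,13,15.

6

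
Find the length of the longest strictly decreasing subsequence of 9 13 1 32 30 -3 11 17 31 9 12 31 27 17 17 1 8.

Scanning left to right, the best length ending at each element is: 9→1, 13→1, 1→2, 32→1, 30→2, -3→3, 11→3, 17→3, 31→2, 9→4, 12→4, 31→2, 27→3, 17→4, 17→4, 1→5, 8→5.
So the longest decreasing subsequence has length 5, e.g. 32, 30, 11, 9, 1.

5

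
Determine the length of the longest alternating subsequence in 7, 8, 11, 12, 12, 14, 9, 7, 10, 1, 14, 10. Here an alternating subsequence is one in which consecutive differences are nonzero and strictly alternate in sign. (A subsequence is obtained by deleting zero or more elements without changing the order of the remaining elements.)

A longest alternating subsequence is 7, 11, 9, 10, 1, 14, 10 (positions 1,3,7,9,10,11,12); its 6 consecutive differences strictly alternate in sign, and length 7 is optimal.

7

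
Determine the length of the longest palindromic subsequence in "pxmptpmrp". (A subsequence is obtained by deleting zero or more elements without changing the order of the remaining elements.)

One longest palindromic subsequence is pmptpmp (positions 1,3,4,5,6,7,9); it reads the same forward and backward, and the interval DP gives dp[1][9] = 7.

7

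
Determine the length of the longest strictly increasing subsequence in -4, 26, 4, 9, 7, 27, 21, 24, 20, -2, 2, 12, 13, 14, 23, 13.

7

Scanning left to right, the best length ending at each element is: -4→1, 26→2, 4→2, 9→3, 7→3, 27→4, 21→4, 24→5, 20→4, -2→2, 2→3, 12→4, 13→5, 14→6, 23→7, 13→5.
So the longest increasing subsequence has length 7, e.g. -4, 4, 9, 12, 13, 14, 23.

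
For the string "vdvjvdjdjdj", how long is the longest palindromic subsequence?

Using dp[i][j] = 2 + dp[i+1][j−1] if the ends match, else max(dp[i+1][j], dp[i][j−1]):
dp[1][11] = 7. A witness is jdjdjdj at positions 4,6,7,8,9,10,11.

7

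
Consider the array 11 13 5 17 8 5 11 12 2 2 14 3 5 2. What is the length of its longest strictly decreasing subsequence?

5

Let dp[i] be the longest decreasing subsequence ending at position i. Then dp = [1, 1, 2, 1, 2, 3, 2, 2, 4, 4, 2, 4, 3, 5].
The maximum is 5; one witness is 11, 8, 5, 3, 2 at positions 1,5,6,12,14.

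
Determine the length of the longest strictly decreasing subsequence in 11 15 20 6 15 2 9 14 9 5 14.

Scanning left to right, the best length ending at each element is: 11→1, 15→1, 20→1, 6→2, 15→2, 2→3, 9→3, 14→3, 9→4, 5→5, 14→3.
So the longest decreasing subsequence has length 5, e.g. 20, 15, 14, 9, 5.

5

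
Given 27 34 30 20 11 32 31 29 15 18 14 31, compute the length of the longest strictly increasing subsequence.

Scanning left to right, the best length ending at each element is: 27→1, 34→2, 30→2, 20→1, 11→1, 32→3, 31→3, 29→2, 15→2, 18→3, 14→2, 31→4.
So the longest increasing subsequence has length 4, e.g. 11, 15, 18, 31.

4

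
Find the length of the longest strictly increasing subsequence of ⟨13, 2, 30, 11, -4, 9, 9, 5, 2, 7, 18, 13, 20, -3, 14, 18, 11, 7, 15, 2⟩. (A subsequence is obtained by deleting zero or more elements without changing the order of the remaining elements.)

Let dp[i] be the longest increasing subsequence ending at position i. Then dp = [1, 1, 2, 2, 1, 2, 2, 2, 2, 3, 4, 4, 5, 2, 5, 6, 4, 3, 6, 3].
The maximum is 6; one witness is 2, 5, 7, 13, 14, 18 at positions 2,8,10,12,15,16.

6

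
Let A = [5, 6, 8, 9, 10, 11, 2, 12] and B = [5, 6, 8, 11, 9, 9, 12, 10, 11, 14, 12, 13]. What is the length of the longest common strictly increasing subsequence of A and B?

A longest common strictly increasing subsequence is 5, 6, 8, 9, 10, 11, 12 (length 7); it appears in order in both A and B, and no longer such subsequence exists.

7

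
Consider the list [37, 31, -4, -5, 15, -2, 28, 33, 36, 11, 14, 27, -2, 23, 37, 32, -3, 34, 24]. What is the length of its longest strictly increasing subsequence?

7

Let dp[i] be the longest increasing subsequence ending at position i. Then dp = [1, 1, 1, 1, 2, 2, 3, 4, 5, 3, 4, 5, 2, 5, 6, 6, 2, 7, 6].
The maximum is 7; one witness is -4, -2, 11, 14, 27, 32, 34 at positions 3,6,10,11,12,16,18.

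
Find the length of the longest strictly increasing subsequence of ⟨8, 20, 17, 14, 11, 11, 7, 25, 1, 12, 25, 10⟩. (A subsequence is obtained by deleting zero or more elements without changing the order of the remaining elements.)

Scanning left to right, the best length ending at each element is: 8→1, 20→2, 17→2, 14→2, 11→2, 11→2, 7→1, 25→3, 1→1, 12→3, 25→4, 10→2.
So the longest increasing subsequence has length 4, e.g. 8, 11, 12, 25.

4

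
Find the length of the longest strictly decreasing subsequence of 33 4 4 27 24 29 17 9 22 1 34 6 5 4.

Let dp[i] be the longest decreasing subsequence ending at position i. Then dp = [1, 2, 2, 2, 3, 2, 4, 5, 4, 6, 1, 6, 7, 8].
The maximum is 8; one witness is 33, 27, 24, 17, 9, 6, 5, 4 at positions 1,4,5,7,8,12,13,14.

8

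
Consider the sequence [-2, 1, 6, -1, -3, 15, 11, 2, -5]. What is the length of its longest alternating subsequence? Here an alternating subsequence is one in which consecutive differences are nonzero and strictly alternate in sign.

5

Track the best alternating length ending on an up-step vs a down-step at each position: up/down = 1/1, 2/1, 2/1, 2/3, 1/3, 4/1, 4/5, 4/5, 1/5.
The maximum over both is 5; one such subsequence is -2, 1, -1, 15, 11.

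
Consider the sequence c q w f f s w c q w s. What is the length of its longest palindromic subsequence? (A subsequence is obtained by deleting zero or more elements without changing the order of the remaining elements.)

Using dp[i][j] = 2 + dp[i+1][j−1] if the ends match, else max(dp[i+1][j], dp[i][j−1]):
dp[1][11] = 6. A witness is qwffwq at positions 2,3,4,5,7,9.

6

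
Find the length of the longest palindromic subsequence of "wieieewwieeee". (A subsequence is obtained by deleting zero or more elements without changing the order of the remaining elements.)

Using dp[i][j] = 2 + dp[i+1][j−1] if the ends match, else max(dp[i+1][j], dp[i][j−1]):
dp[1][13] = 8. A witness is eeewweee at positions 3,5,6,7,8,11,12,13.

8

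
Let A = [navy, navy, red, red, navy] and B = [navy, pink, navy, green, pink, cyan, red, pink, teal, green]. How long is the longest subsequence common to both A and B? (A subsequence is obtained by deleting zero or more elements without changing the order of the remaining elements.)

3

Backtracking the LCS table gives one alignment: navy (A1,B1) → navy (A2,B3) → red (A3,B7).
So the longest common subsequence has length 3.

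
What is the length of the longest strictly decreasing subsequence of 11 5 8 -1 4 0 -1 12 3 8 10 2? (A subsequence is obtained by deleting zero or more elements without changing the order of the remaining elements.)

One longest decreasing subsequence is 11, 5, 4, 0, -1 (positions 1,2,5,6,7), of length 5; no longer one exists.

5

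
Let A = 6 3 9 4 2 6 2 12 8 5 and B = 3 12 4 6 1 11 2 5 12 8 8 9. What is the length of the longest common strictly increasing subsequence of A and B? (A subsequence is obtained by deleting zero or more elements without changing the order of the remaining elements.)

4

For each value that appears in both, track the longest common increasing run ending there.
The best achievable length is 4; one witness is 3, 4, 6, 12 (A-positions 2,4,6,8, B-positions 1,3,4,9).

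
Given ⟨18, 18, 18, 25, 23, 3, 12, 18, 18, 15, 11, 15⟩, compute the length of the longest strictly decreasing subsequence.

One longest decreasing subsequence is 25, 23, 18, 15, 11 (positions 4,5,8,10,11), of length 5; no longer one exists.

5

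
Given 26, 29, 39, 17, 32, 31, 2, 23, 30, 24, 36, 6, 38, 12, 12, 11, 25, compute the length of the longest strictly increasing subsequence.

Scanning left to right, the best length ending at each element is: 26→1, 29→2, 39→3, 17→1, 32→3, 31→3, 2→1, 23→2, 30→3, 24→3, 36→4, 6→2, 38→5, 12→3, 12→3, 11→3, 25→4.
So the longest increasing subsequence has length 5, e.g. 26, 29, 32, 36, 38.

5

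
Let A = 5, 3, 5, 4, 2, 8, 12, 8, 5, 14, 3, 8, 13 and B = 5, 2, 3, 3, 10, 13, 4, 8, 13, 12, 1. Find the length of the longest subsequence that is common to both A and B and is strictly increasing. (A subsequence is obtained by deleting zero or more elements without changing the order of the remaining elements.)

4

A longest common strictly increasing subsequence is 3, 4, 8, 13 (length 4); it appears in order in both A and B, and no longer such subsequence exists.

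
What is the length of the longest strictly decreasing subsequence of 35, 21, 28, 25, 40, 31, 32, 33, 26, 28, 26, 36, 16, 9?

6

One longest decreasing subsequence is 35, 31, 28, 26, 16, 9 (positions 1,6,10,11,13,14), of length 6; no longer one exists.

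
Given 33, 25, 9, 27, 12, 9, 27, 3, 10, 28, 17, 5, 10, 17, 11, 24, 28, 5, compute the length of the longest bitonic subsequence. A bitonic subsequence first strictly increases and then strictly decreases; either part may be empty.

7

One longest bitonic subsequence is 9, 12, 27, 28, 17, 11, 5 (positions 3,5,7,10,14,15,18): it rises to 28 then falls. Length 7 is optimal.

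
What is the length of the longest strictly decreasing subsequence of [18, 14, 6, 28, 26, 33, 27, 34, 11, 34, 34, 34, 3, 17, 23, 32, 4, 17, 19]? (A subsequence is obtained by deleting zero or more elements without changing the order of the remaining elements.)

4

One longest decreasing subsequence is 18, 14, 6, 3 (positions 1,2,3,13), of length 4; no longer one exists.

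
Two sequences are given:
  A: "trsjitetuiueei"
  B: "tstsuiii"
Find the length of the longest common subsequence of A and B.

6

A longest common subsequence is tstuii (length 6); the LCS DP confirms no longer common subsequence exists.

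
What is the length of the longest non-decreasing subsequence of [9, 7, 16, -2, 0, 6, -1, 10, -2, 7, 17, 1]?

One longest non-decreasing subsequence is -2, 0, 6, 10, 17 (positions 4,5,6,8,11), of length 5; no longer one exists.

5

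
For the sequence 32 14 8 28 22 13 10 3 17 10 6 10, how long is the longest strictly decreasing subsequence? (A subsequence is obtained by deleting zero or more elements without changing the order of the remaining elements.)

6

Scanning left to right, the best length ending at each element is: 32→1, 14→2, 8→3, 28→2, 22→3, 13→4, 10→5, 3→6, 17→4, 10→5, 6→6, 10→5.
So the longest decreasing subsequence has length 6, e.g. 32, 28, 22, 13, 10, 3.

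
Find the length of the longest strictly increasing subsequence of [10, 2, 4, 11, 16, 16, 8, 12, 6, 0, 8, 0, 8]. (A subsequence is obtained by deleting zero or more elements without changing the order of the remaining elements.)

Let dp[i] be the longest increasing subsequence ending at position i. Then dp = [1, 1, 2, 3, 4, 4, 3, 4, 3, 1, 4, 1, 4].
The maximum is 4; one witness is 2, 4, 11, 16 at positions 2,3,4,5.

4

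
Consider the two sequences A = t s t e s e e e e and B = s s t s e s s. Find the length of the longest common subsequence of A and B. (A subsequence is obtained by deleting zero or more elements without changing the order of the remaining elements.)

A longest common subsequence is tses (length 4); the LCS DP confirms no longer common subsequence exists.

4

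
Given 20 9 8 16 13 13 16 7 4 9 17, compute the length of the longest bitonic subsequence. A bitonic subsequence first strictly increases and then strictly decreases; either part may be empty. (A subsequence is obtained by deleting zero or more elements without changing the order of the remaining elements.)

Let inc[i] be the LIS ending at i and dec[i] the longest strictly decreasing subsequence starting at i. inc = [1, 1, 1, 2, 2, 2, 3, 1, 1, 2, 4], dec = [5, 4, 3, 4, 3, 3, 3, 2, 1, 1, 1].
max_i inc[i]+dec[i]−1 = 5, with one witness 20, 16, 13, 7, 4.

5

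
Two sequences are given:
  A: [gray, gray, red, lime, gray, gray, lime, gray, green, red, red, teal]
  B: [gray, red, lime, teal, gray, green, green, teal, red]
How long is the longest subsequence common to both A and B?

A longest common subsequence is gray, red, lime, gray, green, red (length 6); the LCS DP confirms no longer common subsequence exists.

6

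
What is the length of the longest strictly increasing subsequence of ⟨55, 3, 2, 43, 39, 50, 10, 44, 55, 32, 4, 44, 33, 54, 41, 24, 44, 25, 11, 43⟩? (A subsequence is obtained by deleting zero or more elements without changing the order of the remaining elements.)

6

Let dp[i] be the longest increasing subsequence ending at position i. Then dp = [1, 1, 1, 2, 2, 3, 2, 3, 4, 3, 2, 4, 4, 5, 5, 3, 6, 4, 3, 6].
The maximum is 6; one witness is 3, 10, 32, 33, 41, 44 at positions 2,7,10,13,15,17.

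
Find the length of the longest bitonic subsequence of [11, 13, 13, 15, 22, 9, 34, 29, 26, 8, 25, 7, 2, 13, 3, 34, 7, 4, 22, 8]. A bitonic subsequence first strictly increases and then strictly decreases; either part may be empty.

11

One longest bitonic subsequence is 11, 13, 15, 22, 34, 29, 26, 25, 13, 7, 4 (positions 1,2,4,5,7,8,9,11,14,17,18): it rises to 34 then falls. Length 11 is optimal.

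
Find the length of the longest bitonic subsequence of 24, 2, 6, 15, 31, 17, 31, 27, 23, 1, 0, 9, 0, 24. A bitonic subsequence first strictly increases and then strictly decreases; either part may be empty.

9

One longest bitonic subsequence is 2, 6, 15, 17, 31, 27, 23, 9, 0 (positions 2,3,4,6,7,8,9,12,13): it rises to 31 then falls. Length 9 is optimal.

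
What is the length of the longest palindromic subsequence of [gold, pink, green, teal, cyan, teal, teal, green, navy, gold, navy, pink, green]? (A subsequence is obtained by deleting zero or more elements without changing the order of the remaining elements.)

One longest palindromic subsequence is pink green teal teal teal green pink (positions 2,3,4,6,7,8,12); it reads the same forward and backward, and the interval DP gives dp[1][13] = 7.

7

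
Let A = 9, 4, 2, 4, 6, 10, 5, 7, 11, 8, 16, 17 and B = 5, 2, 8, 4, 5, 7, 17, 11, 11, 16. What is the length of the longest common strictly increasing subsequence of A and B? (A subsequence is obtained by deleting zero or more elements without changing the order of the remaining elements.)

6

A longest common strictly increasing subsequence is 2, 4, 5, 7, 11, 16 (length 6); it appears in order in both A and B, and no longer such subsequence exists.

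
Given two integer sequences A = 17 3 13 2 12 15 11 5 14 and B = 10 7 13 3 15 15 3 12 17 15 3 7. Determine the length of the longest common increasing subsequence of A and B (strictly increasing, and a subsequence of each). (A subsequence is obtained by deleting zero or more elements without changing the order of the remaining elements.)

3

For each value that appears in both, track the longest common increasing run ending there.
The best achievable length is 3; one witness is 3, 12, 15 (A-positions 2,5,6, B-positions 4,8,10).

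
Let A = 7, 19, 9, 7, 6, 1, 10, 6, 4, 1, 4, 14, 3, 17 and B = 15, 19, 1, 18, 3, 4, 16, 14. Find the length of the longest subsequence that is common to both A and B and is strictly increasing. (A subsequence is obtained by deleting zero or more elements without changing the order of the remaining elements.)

A longest common strictly increasing subsequence is 1, 4, 14 (length 3); it appears in order in both A and B, and no longer such subsequence exists.

3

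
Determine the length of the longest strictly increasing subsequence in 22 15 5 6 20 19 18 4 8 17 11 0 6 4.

Scanning left to right, the best length ending at each element is: 22→1, 15→1, 5→1, 6→2, 20→3, 19→3, 18→3, 4→1, 8→3, 17→4, 11→4, 0→1, 6→2, 4→2.
So the longest increasing subsequence has length 4, e.g. 5, 6, 8, 17.

4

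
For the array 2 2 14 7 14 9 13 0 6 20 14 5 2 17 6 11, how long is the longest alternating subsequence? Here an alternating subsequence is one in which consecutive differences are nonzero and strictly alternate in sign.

12

A longest alternating subsequence is 2, 14, 7, 14, 9, 13, 0, 20, 14, 17, 6, 11 (positions 1,3,4,5,6,7,8,10,11,14,15,16); its 11 consecutive differences strictly alternate in sign, and length 12 is optimal.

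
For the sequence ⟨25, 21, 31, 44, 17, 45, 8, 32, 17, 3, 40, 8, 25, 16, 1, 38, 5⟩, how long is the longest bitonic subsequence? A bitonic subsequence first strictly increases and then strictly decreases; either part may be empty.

Let inc[i] be the LIS ending at i and dec[i] the longest strictly decreasing subsequence starting at i. inc = [1, 1, 2, 3, 1, 4, 1, 3, 2, 1, 4, 2, 3, 3, 1, 4, 2], dec = [6, 5, 5, 5, 4, 5, 3, 4, 3, 2, 4, 2, 3, 2, 1, 2, 1].
max_i inc[i]+dec[i]−1 = 8, with one witness 25, 31, 44, 45, 40, 25, 16, 5.

8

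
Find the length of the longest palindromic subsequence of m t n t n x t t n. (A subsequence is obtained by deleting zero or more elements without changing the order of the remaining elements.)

5

One longest palindromic subsequence is ntttn (positions 3,4,7,8,9); it reads the same forward and backward, and the interval DP gives dp[1][9] = 5.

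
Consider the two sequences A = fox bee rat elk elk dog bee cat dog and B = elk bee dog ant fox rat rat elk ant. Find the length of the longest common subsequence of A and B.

3

A longest common subsequence is fox, rat, elk (length 3); the LCS DP confirms no longer common subsequence exists.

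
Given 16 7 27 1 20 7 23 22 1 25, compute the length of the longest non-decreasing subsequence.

4

Let dp[i] be the longest non-decreasing subsequence ending at position i. Then dp = [1, 1, 2, 1, 2, 2, 3, 3, 2, 4].
The maximum is 4; one witness is 16, 20, 23, 25 at positions 1,5,7,10.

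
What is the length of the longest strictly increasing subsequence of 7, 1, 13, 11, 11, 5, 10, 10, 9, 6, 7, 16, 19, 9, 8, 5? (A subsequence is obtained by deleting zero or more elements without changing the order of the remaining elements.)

Let dp[i] be the longest increasing subsequence ending at position i. Then dp = [1, 1, 2, 2, 2, 2, 3, 3, 3, 3, 4, 5, 6, 5, 5, 2].
The maximum is 6; one witness is 1, 5, 6, 7, 16, 19 at positions 2,6,10,11,12,13.

6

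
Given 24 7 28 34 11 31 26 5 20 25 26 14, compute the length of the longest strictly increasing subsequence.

5

Scanning left to right, the best length ending at each element is: 24→1, 7→1, 28→2, 34→3, 11→2, 31→3, 26→3, 5→1, 20→3, 25→4, 26→5, 14→3.
So the longest increasing subsequence has length 5, e.g. 7, 11, 20, 25, 26.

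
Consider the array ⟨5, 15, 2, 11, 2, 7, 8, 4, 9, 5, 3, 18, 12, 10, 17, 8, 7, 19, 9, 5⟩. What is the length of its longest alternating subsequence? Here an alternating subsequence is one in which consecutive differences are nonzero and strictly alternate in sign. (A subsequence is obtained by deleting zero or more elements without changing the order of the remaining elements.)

Track the best alternating length ending on an up-step vs a down-step at each position: up/down = 1/1, 2/1, 1/3, 4/3, 1/5, 6/5, 6/5, 6/7, 8/5, 8/9, 6/9, 10/1, 10/11, 10/11, 12/11, 10/13, 10/13, 14/1, 14/15, 10/15.
The maximum over both is 15; one such subsequence is 5, 15, 2, 11, 2, 7, 4, 9, 5, 18, 12, 17, 8, 19, 9.

15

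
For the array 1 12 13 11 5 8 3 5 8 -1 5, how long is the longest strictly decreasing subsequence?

5

Let dp[i] be the longest decreasing subsequence ending at position i. Then dp = [1, 1, 1, 2, 3, 3, 4, 4, 3, 5, 4].
The maximum is 5; one witness is 12, 11, 5, 3, -1 at positions 2,4,5,7,10.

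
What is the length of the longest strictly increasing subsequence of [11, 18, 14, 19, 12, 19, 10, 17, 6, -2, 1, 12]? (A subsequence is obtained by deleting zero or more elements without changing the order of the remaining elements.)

Let dp[i] be the longest increasing subsequence ending at position i. Then dp = [1, 2, 2, 3, 2, 3, 1, 3, 1, 1, 2, 3].
The maximum is 3; one witness is 11, 18, 19 at positions 1,2,4.

3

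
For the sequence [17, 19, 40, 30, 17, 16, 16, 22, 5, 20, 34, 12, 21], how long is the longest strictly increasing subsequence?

4

Scanning left to right, the best length ending at each element is: 17→1, 19→2, 40→3, 30→3, 17→1, 16→1, 16→1, 22→3, 5→1, 20→3, 34→4, 12→2, 21→4.
So the longest increasing subsequence has length 4, e.g. 17, 19, 30, 34.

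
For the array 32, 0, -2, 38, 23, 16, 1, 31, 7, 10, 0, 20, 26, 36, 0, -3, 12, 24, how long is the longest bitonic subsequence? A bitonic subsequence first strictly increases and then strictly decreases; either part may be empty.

One longest bitonic subsequence is 0, 1, 7, 10, 20, 26, 36, 0, -3 (positions 2,7,9,10,12,13,14,15,16): it rises to 36 then falls. Length 9 is optimal.

9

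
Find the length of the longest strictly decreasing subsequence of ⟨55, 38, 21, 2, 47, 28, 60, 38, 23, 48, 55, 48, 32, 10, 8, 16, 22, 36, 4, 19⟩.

Scanning left to right, the best length ending at each element is: 55→1, 38→2, 21→3, 2→4, 47→2, 28→3, 60→1, 38→3, 23→4, 48→2, 55→2, 48→3, 32→4, 10→5, 8→6, 16→5, 22→5, 36→4, 4→7, 19→6.
So the longest decreasing subsequence has length 7, e.g. 55, 38, 28, 23, 10, 8, 4.

7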